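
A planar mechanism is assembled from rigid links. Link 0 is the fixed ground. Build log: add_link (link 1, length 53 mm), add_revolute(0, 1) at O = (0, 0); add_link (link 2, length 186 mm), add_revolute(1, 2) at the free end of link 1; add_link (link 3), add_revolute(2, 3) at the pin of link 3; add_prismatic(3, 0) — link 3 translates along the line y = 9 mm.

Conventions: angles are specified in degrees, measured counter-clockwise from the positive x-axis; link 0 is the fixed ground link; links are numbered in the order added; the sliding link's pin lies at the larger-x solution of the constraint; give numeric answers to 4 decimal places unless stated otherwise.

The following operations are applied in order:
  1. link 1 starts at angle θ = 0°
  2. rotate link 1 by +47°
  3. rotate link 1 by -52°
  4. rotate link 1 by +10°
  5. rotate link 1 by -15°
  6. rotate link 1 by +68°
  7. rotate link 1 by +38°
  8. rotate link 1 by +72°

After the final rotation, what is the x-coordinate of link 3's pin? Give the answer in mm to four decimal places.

geometry: r = 53 mm, L = 186 mm, e = 9 mm; θ starts at 0°
rotate link 1 by +47°: θ ← 0° +47° = 47°
rotate link 1 by -52°: θ ← 47° -52° = -5°
rotate link 1 by +10°: θ ← -5° +10° = 5°
rotate link 1 by -15°: θ ← 5° -15° = -10°
rotate link 1 by +68°: θ ← -10° +68° = 58°
rotate link 1 by +38°: θ ← 58° +38° = 96°
rotate link 1 by +72°: θ ← 96° +72° = 168°
crank pin P = (r cos θ, r sin θ) = (-51.841823, 11.019320)
h = r sin θ − e = 11.019320 − 9 = 2.019320
x = r cos θ + √(L² − h²) = -51.841823 + 185.989038 = 134.147215

134.1472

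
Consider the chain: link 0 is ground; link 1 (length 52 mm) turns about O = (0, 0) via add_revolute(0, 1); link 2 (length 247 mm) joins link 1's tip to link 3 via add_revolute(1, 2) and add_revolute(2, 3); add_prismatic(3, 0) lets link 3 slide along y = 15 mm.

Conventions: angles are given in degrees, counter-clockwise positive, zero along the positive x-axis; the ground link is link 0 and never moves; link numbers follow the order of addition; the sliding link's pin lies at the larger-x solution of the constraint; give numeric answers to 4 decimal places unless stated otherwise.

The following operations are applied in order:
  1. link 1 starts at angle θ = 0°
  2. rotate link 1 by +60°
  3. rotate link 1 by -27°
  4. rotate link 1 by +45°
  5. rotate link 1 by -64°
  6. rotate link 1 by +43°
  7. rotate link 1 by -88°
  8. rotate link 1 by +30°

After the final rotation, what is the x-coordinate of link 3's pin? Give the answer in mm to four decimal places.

geometry: r = 52 mm, L = 247 mm, e = 15 mm; θ starts at 0°
rotate link 1 by +60°: θ ← 0° +60° = 60°
rotate link 1 by -27°: θ ← 60° -27° = 33°
rotate link 1 by +45°: θ ← 33° +45° = 78°
rotate link 1 by -64°: θ ← 78° -64° = 14°
rotate link 1 by +43°: θ ← 14° +43° = 57°
rotate link 1 by -88°: θ ← 57° -88° = -31°
rotate link 1 by +30°: θ ← -31° +30° = -1°
crank pin P = (r cos θ, r sin θ) = (51.992080, -0.907525)
h = r sin θ − e = -0.907525 − 15 = -15.907525
x = r cos θ + √(L² − h²) = 51.992080 + 246.487222 = 298.479302

298.4793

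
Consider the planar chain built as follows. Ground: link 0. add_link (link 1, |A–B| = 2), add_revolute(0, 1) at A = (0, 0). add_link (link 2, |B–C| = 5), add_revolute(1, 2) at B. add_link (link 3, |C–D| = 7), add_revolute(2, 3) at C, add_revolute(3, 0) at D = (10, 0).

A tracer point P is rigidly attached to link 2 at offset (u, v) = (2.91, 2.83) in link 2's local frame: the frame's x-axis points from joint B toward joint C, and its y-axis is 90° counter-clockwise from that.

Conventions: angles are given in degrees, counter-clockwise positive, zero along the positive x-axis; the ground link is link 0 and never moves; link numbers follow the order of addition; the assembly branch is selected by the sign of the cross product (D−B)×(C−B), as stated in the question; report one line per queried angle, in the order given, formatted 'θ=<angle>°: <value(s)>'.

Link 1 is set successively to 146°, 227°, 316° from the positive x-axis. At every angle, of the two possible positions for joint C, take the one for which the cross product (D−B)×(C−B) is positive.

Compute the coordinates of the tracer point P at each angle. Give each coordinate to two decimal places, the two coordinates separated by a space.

A=(0,0), D=(10.00,0)
θ=146°: B = A + 2.00·(cos146°, sin146°) = (-1.6581, 1.1184)
θ=146°: |BD| = 11.7116
θ=146°: circle(B,5.00) ∩ circle(D,7.00): a=4.8312, h=1.2883
θ=146°:   candidates: C₊=(3.2740,1.9395) cross=15.088; C₋=(3.0280,-0.6254) cross=-15.088
θ=146°:   branch + wants cross > 0 → take C=(3.2740,1.9395) (cross=15.088)
θ=146°: ex = (C−B)/|BC| = (0.9864,0.1642); ey = (-0.1642,0.9864)
θ=146°: P = B + 2.91·ex + 2.83·ey = (0.7477,4.3878)
θ=227°: B = A + 2.00·(cos227°, sin227°) = (-1.3640, -1.4627)
θ=227°: |BD| = 11.4577
θ=227°: circle(B,5.00) ∩ circle(D,7.00): a=4.6815, h=1.7559
θ=227°:   candidates: C₊=(3.0551,0.8765) cross=20.118; C₋=(3.5034,-2.6066) cross=-20.118
θ=227°:   branch + wants cross > 0 → take C=(3.0551,0.8765) (cross=20.118)
θ=227°: ex = (C−B)/|BC| = (0.8838,0.4678); ey = (-0.4678,0.8838)
θ=227°: P = B + 2.91·ex + 2.83·ey = (-0.1161,2.3999)
θ=316°: B = A + 2.00·(cos316°, sin316°) = (1.4387, -1.3893)
θ=316°: |BD| = 8.6733
θ=316°: circle(B,5.00) ∩ circle(D,7.00): a=2.9531, h=4.0347
θ=316°:   candidates: C₊=(3.7074,3.0664) cross=34.995; C₋=(4.9999,-4.8989) cross=-34.995
θ=316°:   branch + wants cross > 0 → take C=(3.7074,3.0664) (cross=34.995)
θ=316°: ex = (C−B)/|BC| = (0.4537,0.8911); ey = (-0.8911,0.4537)
θ=316°: P = B + 2.91·ex + 2.83·ey = (0.2371,2.4880)

θ=146°: 0.75 4.39
θ=227°: -0.12 2.40
θ=316°: 0.24 2.49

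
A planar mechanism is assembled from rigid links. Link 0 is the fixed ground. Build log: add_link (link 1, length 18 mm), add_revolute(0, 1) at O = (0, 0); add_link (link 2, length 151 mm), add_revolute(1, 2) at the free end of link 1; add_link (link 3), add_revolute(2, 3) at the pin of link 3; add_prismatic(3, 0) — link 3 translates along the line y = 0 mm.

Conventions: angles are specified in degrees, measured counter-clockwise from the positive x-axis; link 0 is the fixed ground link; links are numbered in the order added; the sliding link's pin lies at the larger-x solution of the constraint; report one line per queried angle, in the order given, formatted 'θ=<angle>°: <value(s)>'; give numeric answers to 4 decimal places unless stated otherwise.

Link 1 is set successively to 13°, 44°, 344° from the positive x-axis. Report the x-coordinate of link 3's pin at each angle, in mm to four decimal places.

geometry: r = 18 mm, L = 151 mm, e = 0 mm
θ=13°: crank pin P = (r cos θ, r sin θ) = (17.538661, 4.049119)
θ=13°: h = r sin θ − e = 4.049119 − 0 = 4.049119
θ=13°: x = r cos θ + √(L² − h²) = 17.538661 + 150.945701 = 168.484362
θ=44°: crank pin P = (r cos θ, r sin θ) = (12.948116, 12.503851)
θ=44°: h = r sin θ − e = 12.503851 − 0 = 12.503851
θ=44°: x = r cos θ + √(L² − h²) = 12.948116 + 150.481407 = 163.429523
θ=344°: crank pin P = (r cos θ, r sin θ) = (17.302711, -4.961472)
θ=344°: h = r sin θ − e = -4.961472 − 0 = -4.961472
θ=344°: x = r cos θ + √(L² − h²) = 17.302711 + 150.918467 = 168.221178

θ=13°: 168.4844
θ=44°: 163.4295
θ=344°: 168.2212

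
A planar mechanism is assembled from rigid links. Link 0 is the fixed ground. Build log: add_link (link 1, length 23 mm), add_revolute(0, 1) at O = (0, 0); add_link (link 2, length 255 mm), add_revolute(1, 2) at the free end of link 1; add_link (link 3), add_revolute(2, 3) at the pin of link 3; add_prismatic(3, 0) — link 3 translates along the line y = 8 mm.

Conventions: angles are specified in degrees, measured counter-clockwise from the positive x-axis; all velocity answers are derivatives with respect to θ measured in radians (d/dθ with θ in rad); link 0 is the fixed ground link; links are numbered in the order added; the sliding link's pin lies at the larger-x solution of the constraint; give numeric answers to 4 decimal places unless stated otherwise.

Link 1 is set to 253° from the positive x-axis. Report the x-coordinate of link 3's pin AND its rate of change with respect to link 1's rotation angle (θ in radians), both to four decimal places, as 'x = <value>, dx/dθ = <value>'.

geometry: r = 23 mm, L = 255 mm, e = 8 mm
crank pin P = (r cos θ, r sin θ) = (-6.724549, -21.995009)
h = r sin θ − e = -21.995009 − 8 = -29.995009
x = r cos θ + √(L² − h²) = -6.724549 + 253.229736 = 246.505187
dx/dθ = −r sin θ − h·r cos θ/√(L² − h²) (θ in radians; h = -29.995009) = 21.198488

x = 246.5052, dx/dθ = 21.1985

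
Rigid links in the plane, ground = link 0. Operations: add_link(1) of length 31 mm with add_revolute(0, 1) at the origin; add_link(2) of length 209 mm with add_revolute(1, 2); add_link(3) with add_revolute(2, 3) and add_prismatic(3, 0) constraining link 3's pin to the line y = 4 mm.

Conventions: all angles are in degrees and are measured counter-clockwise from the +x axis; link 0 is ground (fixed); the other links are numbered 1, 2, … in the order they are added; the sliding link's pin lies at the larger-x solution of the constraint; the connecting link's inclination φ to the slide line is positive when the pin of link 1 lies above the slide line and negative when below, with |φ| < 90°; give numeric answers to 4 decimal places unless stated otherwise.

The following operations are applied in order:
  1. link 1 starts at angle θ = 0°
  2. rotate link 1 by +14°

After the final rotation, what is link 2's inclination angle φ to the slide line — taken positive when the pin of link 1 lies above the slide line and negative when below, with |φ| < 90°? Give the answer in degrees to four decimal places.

geometry: r = 31 mm, L = 209 mm, e = 4 mm; θ starts at 0°
rotate link 1 by +14°: θ ← 0° +14° = 14°
h = r sin θ − e = 7.499579 − 4 = 3.499579
sin φ = h / L = 3.499579 / 209 = 0.01674440
φ = arcsin(0.01674440) = 0.959428°

0.9594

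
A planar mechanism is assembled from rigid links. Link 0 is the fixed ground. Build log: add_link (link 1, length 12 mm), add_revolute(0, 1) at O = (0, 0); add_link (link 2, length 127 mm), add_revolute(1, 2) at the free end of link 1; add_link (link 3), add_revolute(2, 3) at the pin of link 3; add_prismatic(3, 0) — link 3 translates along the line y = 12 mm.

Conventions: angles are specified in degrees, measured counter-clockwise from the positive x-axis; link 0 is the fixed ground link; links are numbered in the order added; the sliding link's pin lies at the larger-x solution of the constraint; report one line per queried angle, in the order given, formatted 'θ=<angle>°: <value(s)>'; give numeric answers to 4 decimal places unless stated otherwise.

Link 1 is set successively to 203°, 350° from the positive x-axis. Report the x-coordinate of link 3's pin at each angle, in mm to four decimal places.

geometry: r = 12 mm, L = 127 mm, e = 12 mm
θ=203°: crank pin P = (r cos θ, r sin θ) = (-11.046058, -4.688774)
θ=203°: h = r sin θ − e = -4.688774 − 12 = -16.688774
θ=203°: x = r cos θ + √(L² − h²) = -11.046058 + 125.898709 = 114.852650
θ=350°: crank pin P = (r cos θ, r sin θ) = (11.817693, -2.083778)
θ=350°: h = r sin θ − e = -2.083778 − 12 = -14.083778
θ=350°: x = r cos θ + √(L² − h²) = 11.817693 + 126.216668 = 138.034361

θ=203°: 114.8527
θ=350°: 138.0344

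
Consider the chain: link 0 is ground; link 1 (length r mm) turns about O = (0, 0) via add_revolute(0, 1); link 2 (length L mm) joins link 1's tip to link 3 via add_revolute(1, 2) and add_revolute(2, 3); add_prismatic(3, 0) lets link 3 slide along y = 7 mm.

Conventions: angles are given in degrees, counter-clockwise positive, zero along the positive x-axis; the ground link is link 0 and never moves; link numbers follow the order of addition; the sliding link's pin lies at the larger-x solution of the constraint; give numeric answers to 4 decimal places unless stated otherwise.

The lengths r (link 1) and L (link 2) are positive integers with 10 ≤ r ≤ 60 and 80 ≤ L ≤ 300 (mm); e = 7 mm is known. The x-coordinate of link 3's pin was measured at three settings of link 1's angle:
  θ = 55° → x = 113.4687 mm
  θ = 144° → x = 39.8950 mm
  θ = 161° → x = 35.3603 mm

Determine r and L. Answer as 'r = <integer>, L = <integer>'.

constraint per measurement: (x − r cos θ)² + (r sin θ − e)² = L²
subtracting the θ₁ and θ₂ equations cancels the r² and L² terms:
r = (x₁² − x₂²) / (2[(x₁cos θ₁ + e sin θ₁) − (x₂cos θ₂ + e sin θ₂)]) = 57.0001 → r = 57
L² = (x₁ − r cos θ₁)² + (r sin θ₁ − e)² = 8100.0037 → L = 90.0000 → L = 90
check at θ₃=161°: x = 35.3603 (printed 35.3603) ✓

r = 57, L = 90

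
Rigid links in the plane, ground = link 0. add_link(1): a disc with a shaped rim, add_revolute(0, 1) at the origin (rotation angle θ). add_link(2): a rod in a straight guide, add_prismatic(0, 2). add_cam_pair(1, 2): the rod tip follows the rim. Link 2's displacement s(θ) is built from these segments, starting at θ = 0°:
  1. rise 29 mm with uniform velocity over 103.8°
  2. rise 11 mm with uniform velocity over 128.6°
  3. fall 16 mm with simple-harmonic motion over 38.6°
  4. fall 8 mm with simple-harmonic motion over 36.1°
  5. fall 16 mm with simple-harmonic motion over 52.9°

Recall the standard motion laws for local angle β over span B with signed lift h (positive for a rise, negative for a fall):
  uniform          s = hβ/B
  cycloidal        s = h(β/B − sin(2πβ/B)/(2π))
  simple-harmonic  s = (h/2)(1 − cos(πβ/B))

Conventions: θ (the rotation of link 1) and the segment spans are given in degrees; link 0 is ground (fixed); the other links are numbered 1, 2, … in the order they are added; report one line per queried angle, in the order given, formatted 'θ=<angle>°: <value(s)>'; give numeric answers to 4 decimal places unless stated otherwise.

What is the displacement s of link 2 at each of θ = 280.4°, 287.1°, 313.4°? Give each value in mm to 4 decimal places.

segment 1 (0° to 103.8°, uniform, h = 29) is passed completely: s = 0.0000 + (29) = 29.0000
segment 2 (103.8° to 232.4°, uniform, h = 11) is passed completely: s = 29.0000 + (11) = 40.0000
segment 3 (232.4° to 271°, simple-harmonic, h = -16) is passed completely: s = 40.0000 + (-16) = 24.0000
θ = 280.4° falls in segment 4 (271° to 307.1°, simple-harmonic, h = -8): β = 280.4 − 271 = 9.4°, B = 36.1°; Δs = -8/2·(1 − cos(π·0.2604)) = -1.2654; s = 24.0000 − 1.2654 = 22.7346
θ = 287.1° falls in segment 4 (271° to 307.1°, simple-harmonic, h = -8): β = 287.1 − 271 = 16.1°, B = 36.1°; Δs = -8/2·(1 − cos(π·0.4460)) = -3.3245; s = 24.0000 − 3.3245 = 20.6755
segment 4 (271° to 307.1°, simple-harmonic, h = -8) is passed completely: s = 24.0000 + (-8) = 16.0000
θ = 313.4° falls in segment 5 (307.1° to 360°, simple-harmonic, h = -16): β = 313.4 − 307.1 = 6.3°, B = 52.9°; Δs = -16/2·(1 − cos(π·0.1191)) = -0.5534; s = 16.0000 − 0.5534 = 15.4466

θ=280.4°: 22.7346
θ=287.1°: 20.6755
θ=313.4°: 15.4466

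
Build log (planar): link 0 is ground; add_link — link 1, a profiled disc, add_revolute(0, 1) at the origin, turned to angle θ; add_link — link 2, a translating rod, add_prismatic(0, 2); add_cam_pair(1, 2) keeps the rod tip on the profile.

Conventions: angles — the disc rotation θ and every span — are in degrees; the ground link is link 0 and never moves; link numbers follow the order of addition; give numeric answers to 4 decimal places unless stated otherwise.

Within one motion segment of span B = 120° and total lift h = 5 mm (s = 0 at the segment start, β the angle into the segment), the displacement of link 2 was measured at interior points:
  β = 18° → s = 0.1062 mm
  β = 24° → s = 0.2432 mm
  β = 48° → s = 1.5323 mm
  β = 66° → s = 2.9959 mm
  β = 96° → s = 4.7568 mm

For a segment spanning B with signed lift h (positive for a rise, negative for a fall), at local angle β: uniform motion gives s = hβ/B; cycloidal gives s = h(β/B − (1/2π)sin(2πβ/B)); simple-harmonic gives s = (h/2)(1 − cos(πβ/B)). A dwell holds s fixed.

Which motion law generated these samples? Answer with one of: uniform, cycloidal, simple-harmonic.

candidates at β/B = r: uniform s = h·r (linear in β); cycloidal s = h·(r − sin(2πr)/(2π)); simple-harmonic s = (h/2)(1 − cos(πr))
β=18°: printed 0.1062 | uniform 0.7500, cycloidal 0.1062, simple-harmonic 0.2725
β=24°: printed 0.2432 | uniform 1.0000, cycloidal 0.2432, simple-harmonic 0.4775
β=48°: printed 1.5323 | uniform 2.0000, cycloidal 1.5323, simple-harmonic 1.7275
β=66°: printed 2.9959 | uniform 2.7500, cycloidal 2.9959, simple-harmonic 2.8911
β=96°: printed 4.7568 | uniform 4.0000, cycloidal 4.7568, simple-harmonic 4.5225
only one law matches every sample → cycloidal

cycloidal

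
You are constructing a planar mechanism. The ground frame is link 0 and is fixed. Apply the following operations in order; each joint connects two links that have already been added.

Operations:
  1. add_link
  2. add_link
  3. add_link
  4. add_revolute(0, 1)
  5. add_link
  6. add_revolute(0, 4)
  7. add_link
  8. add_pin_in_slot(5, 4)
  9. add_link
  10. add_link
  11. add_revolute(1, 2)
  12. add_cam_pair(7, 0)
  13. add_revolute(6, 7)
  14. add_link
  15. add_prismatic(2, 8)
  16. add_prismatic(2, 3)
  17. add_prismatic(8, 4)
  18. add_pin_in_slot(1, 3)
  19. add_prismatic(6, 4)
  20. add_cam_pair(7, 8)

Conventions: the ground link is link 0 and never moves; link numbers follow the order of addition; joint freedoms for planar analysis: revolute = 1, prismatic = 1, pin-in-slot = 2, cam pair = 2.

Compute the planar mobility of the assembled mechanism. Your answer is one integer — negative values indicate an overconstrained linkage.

L=1 J1=0 J2=0
add link → L=2 J1=0 J2=0
add link → L=3 J1=0 J2=0
add link → L=4 J1=0 J2=0
R@0,1 dof=1 J1 → L=4 J1=1 J2=0
add link → L=5 J1=1 J2=0
R@0,4 dof=1 J1 → L=5 J1=2 J2=0
add link → L=6 J1=2 J2=0
PS@5,4 dof=2 J2 → L=6 J1=2 J2=1
add link → L=7 J1=2 J2=1
add link → L=8 J1=2 J2=1
R@1,2 dof=1 J1 → L=8 J1=3 J2=1
C@7,0 dof=2 J2 → L=8 J1=3 J2=2
R@6,7 dof=1 J1 → L=8 J1=4 J2=2
add link → L=9 J1=4 J2=2
P@2,8 dof=1 J1 → L=9 J1=5 J2=2
P@2,3 dof=1 J1 → L=9 J1=6 J2=2
P@8,4 dof=1 J1 → L=9 J1=7 J2=2
PS@1,3 dof=2 J2 → L=9 J1=7 J2=3
P@6,4 dof=1 J1 → L=9 J1=8 J2=3
C@7,8 dof=2 J2 → L=9 J1=8 J2=4
M=3(L−1)−2J1−J2=3·8−2·8−4=4

M = 4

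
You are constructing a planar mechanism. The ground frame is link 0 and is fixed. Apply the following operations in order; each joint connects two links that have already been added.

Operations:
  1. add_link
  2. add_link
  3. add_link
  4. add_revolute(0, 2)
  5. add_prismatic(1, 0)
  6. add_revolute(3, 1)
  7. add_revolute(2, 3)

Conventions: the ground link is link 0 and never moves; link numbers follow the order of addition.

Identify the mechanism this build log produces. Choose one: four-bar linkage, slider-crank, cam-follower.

links: 4 (incl. ground); joints: 3 revolute, 1 prismatic, 0 higher (cam) pair, forming one closed loop
4 links, 3 revolutes + 1 prismatic in one loop → slider-crank

slider-crank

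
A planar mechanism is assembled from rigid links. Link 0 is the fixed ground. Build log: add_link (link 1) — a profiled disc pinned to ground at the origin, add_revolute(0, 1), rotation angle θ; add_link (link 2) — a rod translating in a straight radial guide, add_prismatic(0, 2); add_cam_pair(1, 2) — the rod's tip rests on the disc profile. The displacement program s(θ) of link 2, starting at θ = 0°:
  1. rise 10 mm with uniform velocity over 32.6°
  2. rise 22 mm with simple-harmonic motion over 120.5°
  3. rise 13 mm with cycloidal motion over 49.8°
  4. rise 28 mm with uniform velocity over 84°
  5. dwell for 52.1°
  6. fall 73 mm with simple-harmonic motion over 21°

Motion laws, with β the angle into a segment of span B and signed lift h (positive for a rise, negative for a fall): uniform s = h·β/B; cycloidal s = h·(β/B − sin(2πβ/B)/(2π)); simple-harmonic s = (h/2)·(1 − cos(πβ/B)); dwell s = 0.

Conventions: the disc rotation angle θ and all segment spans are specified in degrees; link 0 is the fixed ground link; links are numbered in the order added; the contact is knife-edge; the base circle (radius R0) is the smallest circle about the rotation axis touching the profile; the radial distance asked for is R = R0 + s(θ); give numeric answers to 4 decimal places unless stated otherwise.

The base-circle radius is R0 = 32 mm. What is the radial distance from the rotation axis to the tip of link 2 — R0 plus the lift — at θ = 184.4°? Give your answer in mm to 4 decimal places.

seg 1 [0°–32.6°] uniform, h=10: full span → s += 10 → s = 10.0000
seg 2 [32.6°–153.1°] simple-harmonic, h=22: full span → s += 22 → s = 32.0000
seg 3 [153.1°–202.9°] cycloidal, h=13: θ=184.4° here. β=31.3, B=49.8. 13·(0.6285 − sin(2π·0.6285)/(2π)) = 9.6656 → s = 41.6656
R = R0 + s = 32 + 41.6656 = 73.6656

73.6656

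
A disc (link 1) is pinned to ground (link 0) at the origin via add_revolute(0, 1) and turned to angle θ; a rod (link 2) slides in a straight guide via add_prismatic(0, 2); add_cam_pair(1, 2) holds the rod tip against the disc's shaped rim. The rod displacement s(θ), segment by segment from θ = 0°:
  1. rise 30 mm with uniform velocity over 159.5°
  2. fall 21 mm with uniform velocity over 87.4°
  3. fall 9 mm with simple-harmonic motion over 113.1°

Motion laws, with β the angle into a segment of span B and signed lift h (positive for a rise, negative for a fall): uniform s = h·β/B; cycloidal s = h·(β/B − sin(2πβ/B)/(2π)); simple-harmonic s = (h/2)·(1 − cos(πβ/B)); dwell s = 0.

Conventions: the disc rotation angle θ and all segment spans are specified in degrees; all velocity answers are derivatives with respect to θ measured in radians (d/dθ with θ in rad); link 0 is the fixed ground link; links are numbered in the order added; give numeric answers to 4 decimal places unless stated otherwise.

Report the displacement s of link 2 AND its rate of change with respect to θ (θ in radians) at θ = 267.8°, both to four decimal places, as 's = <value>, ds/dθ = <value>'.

segment 1 (0° to 159.5°, uniform, h = 30) is passed completely: s = 0.0000 + (30) = 30.0000
segment 2 (159.5° to 246.9°, uniform, h = -21) is passed completely: s = 30.0000 + (-21) = 9.0000
θ = 267.8° falls in segment 3 (246.9° to 360°, simple-harmonic, h = -9): β = 267.8 − 246.9 = 20.9°, B = 113.1°; Δs = -9/2·(1 − cos(π·0.1848)) = -0.7373; s = 9.0000 − 0.7373 = 8.2627
velocity in seg [246.9°–360°] (simple-harmonic), θ in radians: β = 20.9° = 0.3648 rad, B = 113.1° = 1.9740 rad; ds/dθ = (πh/(2B)) sin(πβ/B) = (π·(-9)/(2·1.9740)) sin(π·0.1848) = -3.928085 mm/rad

s = 8.2627, ds/dθ = -3.9281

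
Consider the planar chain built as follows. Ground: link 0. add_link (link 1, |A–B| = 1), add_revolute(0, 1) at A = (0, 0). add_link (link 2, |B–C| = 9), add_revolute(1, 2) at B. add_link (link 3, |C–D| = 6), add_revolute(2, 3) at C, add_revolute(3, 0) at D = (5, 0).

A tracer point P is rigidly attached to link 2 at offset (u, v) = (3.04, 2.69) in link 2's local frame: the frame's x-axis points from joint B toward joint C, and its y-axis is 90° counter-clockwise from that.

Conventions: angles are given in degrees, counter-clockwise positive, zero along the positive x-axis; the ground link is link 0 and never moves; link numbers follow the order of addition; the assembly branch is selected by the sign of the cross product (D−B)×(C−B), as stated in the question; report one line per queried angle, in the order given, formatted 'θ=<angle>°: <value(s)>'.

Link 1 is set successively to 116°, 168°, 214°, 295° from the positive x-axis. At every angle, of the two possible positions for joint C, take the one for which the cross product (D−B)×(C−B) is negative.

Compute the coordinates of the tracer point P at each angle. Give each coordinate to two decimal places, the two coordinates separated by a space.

A=(0,0), D=(5.00,0)
θ=116°: B = A + 1.00·(cos116°, sin116°) = (-0.4384, 0.8988)
θ=116°: |BD| = 5.5121
θ=116°: circle(B,9.00) ∩ circle(D,6.00): a=6.8380, h=5.8517
θ=116°:   candidates: C₊=(7.2622,5.5572) cross=32.255; C₋=(5.3539,-5.9896) cross=-32.255
θ=116°:   branch - wants cross < 0 → take C=(5.3539,-5.9896) (cross=-32.255)
θ=116°: ex = (C−B)/|BC| = (0.6436,-0.7654); ey = (0.7654,0.6436)
θ=116°: P = B + 3.04·ex + 2.69·ey = (3.5770,0.3033)
θ=168°: B = A + 1.00·(cos168°, sin168°) = (-0.9781, 0.2079)
θ=168°: |BD| = 5.9818
θ=168°: circle(B,9.00) ∩ circle(D,6.00): a=6.7523, h=5.9503
θ=168°:   candidates: C₊=(5.9769,5.9199) cross=35.593; C₋=(5.5633,-5.9735) cross=-35.593
θ=168°:   branch - wants cross < 0 → take C=(5.5633,-5.9735) (cross=-35.593)
θ=168°: ex = (C−B)/|BC| = (0.7268,-0.6868); ey = (0.6868,0.7268)
θ=168°: P = B + 3.04·ex + 2.69·ey = (3.0790,0.0751)
θ=214°: B = A + 1.00·(cos214°, sin214°) = (-0.8290, -0.5592)
θ=214°: |BD| = 5.8558
θ=214°: circle(B,9.00) ∩ circle(D,6.00): a=6.7702, h=5.9299
θ=214°:   candidates: C₊=(5.3440,5.9901) cross=34.724; C₋=(6.4765,-5.8155) cross=-34.724
θ=214°:   branch - wants cross < 0 → take C=(6.4765,-5.8155) (cross=-34.724)
θ=214°: ex = (C−B)/|BC| = (0.8117,-0.5840); ey = (0.5840,0.8117)
θ=214°: P = B + 3.04·ex + 2.69·ey = (3.2097,-0.1511)
θ=295°: B = A + 1.00·(cos295°, sin295°) = (0.4226, -0.9063)
θ=295°: |BD| = 4.6662
θ=295°: circle(B,9.00) ∩ circle(D,6.00): a=7.1550, h=5.4595
θ=295°:   candidates: C₊=(6.3810,5.8389) cross=25.475; C₋=(8.5017,-4.8722) cross=-25.475
θ=295°:   branch - wants cross < 0 → take C=(8.5017,-4.8722) (cross=-25.475)
θ=295°: ex = (C−B)/|BC| = (0.8977,-0.4406); ey = (0.4406,0.8977)
θ=295°: P = B + 3.04·ex + 2.69·ey = (4.3369,0.1689)

θ=116°: 3.58 0.30
θ=168°: 3.08 0.08
θ=214°: 3.21 -0.15
θ=295°: 4.34 0.17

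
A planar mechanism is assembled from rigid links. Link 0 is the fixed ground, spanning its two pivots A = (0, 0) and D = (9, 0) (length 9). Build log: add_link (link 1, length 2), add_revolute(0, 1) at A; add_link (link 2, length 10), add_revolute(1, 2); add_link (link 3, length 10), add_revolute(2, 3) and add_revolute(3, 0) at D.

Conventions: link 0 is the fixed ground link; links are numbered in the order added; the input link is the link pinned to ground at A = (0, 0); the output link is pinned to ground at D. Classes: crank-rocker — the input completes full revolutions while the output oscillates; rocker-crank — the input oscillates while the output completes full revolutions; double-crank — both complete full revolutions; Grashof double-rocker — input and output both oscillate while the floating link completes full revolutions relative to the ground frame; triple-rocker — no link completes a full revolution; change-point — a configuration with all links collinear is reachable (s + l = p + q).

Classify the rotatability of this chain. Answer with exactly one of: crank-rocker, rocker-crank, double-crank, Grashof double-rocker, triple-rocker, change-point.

lengths: ground=9, input=2, coupler=10, output=10
sorted: s=2 (shortest), l=10 (longest), p+q=19
s + l = 12 vs p + q = 19
s + l < p + q (Grashof) with shortest = input link → crank-rocker

crank-rocker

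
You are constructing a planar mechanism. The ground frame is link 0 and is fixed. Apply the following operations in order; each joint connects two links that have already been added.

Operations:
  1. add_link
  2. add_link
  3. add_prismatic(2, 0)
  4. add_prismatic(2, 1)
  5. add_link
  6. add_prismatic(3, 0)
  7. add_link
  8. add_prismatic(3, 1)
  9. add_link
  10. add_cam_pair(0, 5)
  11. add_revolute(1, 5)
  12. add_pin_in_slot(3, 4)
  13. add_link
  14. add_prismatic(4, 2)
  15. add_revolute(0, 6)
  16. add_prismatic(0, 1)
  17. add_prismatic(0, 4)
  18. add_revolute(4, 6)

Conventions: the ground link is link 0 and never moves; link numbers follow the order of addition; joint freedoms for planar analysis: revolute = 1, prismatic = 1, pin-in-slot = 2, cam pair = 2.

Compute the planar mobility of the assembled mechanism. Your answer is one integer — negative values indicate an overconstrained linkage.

(L,J1,J2)=(1,0,0); link0 fixed
link1: (2,0,0)
link2: (3,0,0)
P 2-0 [J1]: (3,1,0)
P 2-1 [J1]: (3,2,0)
link3: (4,2,0)
P 3-0 [J1]: (4,3,0)
link4: (5,3,0)
P 3-1 [J1]: (5,4,0)
link5: (6,4,0)
C 0-5 [J2]: (6,4,1)
R 1-5 [J1]: (6,5,1)
PS 3-4 [J2]: (6,5,2)
link6: (7,5,2)
P 4-2 [J1]: (7,6,2)
R 0-6 [J1]: (7,7,2)
P 0-1 [J1]: (7,8,2)
P 0-4 [J1]: (7,9,2)
R 4-6 [J1]: (7,10,2)
Grübler: 3·6 − 2·10 − 2 = -4

M = -4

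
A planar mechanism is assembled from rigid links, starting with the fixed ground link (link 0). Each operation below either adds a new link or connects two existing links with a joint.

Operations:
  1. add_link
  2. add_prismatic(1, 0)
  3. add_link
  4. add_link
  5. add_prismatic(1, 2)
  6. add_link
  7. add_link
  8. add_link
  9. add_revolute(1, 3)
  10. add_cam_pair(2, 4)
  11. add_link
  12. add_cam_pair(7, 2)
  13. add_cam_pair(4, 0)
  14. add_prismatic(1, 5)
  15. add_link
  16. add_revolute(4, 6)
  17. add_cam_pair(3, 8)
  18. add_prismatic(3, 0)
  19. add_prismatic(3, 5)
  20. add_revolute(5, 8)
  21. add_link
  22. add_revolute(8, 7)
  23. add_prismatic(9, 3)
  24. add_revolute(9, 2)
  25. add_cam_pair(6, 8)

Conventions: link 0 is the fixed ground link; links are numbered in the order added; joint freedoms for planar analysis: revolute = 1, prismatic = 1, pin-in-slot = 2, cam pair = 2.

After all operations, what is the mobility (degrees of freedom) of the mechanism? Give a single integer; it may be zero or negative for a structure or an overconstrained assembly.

ground; <1,0,0>
#1 <2,0,0>
P:1↔0 J1 <2,1,0>
#2 <3,1,0>
#3 <4,1,0>
P:1↔2 J1 <4,2,0>
#4 <5,2,0>
#5 <6,2,0>
#6 <7,2,0>
R:1↔3 J1 <7,3,0>
C:2↔4 J2 <7,3,1>
#7 <8,3,1>
C:7↔2 J2 <8,3,2>
C:4↔0 J2 <8,3,3>
P:1↔5 J1 <8,4,3>
#8 <9,4,3>
R:4↔6 J1 <9,5,3>
C:3↔8 J2 <9,5,4>
P:3↔0 J1 <9,6,4>
P:3↔5 J1 <9,7,4>
R:5↔8 J1 <9,8,4>
#9 <10,8,4>
R:8↔7 J1 <10,9,4>
P:9↔3 J1 <10,10,4>
R:9↔2 J1 <10,11,4>
C:6↔8 J2 <10,11,5>
3×9 − 2×11 − 1×5 = 0

M = 0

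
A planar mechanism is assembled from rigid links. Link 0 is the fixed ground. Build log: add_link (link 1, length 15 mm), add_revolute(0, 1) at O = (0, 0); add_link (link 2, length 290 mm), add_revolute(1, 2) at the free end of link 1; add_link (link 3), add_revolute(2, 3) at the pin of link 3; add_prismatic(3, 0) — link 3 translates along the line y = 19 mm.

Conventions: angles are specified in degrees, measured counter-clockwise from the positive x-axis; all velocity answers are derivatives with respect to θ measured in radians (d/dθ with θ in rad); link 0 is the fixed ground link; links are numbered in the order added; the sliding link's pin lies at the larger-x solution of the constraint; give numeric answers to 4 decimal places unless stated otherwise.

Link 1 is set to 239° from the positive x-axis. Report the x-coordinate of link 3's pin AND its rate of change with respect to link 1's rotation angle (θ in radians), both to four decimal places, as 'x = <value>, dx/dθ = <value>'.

geometry: r = 15 mm, L = 290 mm, e = 19 mm
crank pin P = (r cos θ, r sin θ) = (-7.725571, -12.857510)
h = r sin θ − e = -12.857510 − 19 = -31.857510
x = r cos θ + √(L² − h²) = -7.725571 + 288.244860 = 280.519288
dx/dθ = −r sin θ − h·r cos θ/√(L² − h²) (θ in radians; h = -31.857510) = 12.003661

x = 280.5193, dx/dθ = 12.0037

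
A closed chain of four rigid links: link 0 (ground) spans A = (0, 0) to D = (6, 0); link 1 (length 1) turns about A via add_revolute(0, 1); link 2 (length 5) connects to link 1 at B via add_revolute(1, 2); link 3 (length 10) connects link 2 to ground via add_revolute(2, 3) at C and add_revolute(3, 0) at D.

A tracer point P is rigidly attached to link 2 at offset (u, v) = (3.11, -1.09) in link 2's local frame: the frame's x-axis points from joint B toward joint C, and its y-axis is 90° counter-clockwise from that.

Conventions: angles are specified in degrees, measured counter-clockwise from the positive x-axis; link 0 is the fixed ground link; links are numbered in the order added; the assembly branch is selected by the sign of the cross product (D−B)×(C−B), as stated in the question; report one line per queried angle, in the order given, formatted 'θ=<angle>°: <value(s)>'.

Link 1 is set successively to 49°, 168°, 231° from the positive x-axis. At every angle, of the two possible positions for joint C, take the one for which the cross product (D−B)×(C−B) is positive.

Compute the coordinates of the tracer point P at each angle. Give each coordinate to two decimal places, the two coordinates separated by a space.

A=(0,0), D=(6.00,0)
θ=49°: B = A + 1.00·(cos49°, sin49°) = (0.6561, 0.7547)
θ=49°: |BD| = 5.3970
θ=49°: circle(B,5.00) ∩ circle(D,10.00): a=-4.2499, h=2.6341
θ=49°:   candidates: C₊=(-3.1837,3.9573) cross=14.216; C₋=(-3.9204,-1.2593) cross=-14.216
θ=49°:   branch + wants cross > 0 → take C=(-3.1837,3.9573) (cross=14.216)
θ=49°: ex = (C−B)/|BC| = (-0.7679,0.6405); ey = (-0.6405,-0.7679)
θ=49°: P = B + 3.11·ex + -1.09·ey = (-1.0341,3.5838)
θ=168°: B = A + 1.00·(cos168°, sin168°) = (-0.9781, 0.2079)
θ=168°: |BD| = 6.9812
θ=168°: circle(B,5.00) ∩ circle(D,10.00): a=-1.8809, h=4.6327
θ=168°:   candidates: C₊=(-2.7203,4.8946) cross=32.342; C₋=(-2.9962,-4.3667) cross=-32.342
θ=168°:   branch + wants cross > 0 → take C=(-2.7203,4.8946) (cross=32.342)
θ=168°: ex = (C−B)/|BC| = (-0.3484,0.9373); ey = (-0.9373,-0.3484)
θ=168°: P = B + 3.11·ex + -1.09·ey = (-1.0400,3.5028)
θ=231°: B = A + 1.00·(cos231°, sin231°) = (-0.6293, -0.7771)
θ=231°: |BD| = 6.6747
θ=231°: circle(B,5.00) ∩ circle(D,10.00): a=-2.2809, h=4.4495
θ=231°:   candidates: C₊=(-3.4127,3.3765) cross=29.699; C₋=(-2.3766,-5.4619) cross=-29.699
θ=231°:   branch + wants cross > 0 → take C=(-3.4127,3.3765) (cross=29.699)
θ=231°: ex = (C−B)/|BC| = (-0.5567,0.8307); ey = (-0.8307,-0.5567)
θ=231°: P = B + 3.11·ex + -1.09·ey = (-1.4551,2.4132)

θ=49°: -1.03 3.58
θ=168°: -1.04 3.50
θ=231°: -1.46 2.41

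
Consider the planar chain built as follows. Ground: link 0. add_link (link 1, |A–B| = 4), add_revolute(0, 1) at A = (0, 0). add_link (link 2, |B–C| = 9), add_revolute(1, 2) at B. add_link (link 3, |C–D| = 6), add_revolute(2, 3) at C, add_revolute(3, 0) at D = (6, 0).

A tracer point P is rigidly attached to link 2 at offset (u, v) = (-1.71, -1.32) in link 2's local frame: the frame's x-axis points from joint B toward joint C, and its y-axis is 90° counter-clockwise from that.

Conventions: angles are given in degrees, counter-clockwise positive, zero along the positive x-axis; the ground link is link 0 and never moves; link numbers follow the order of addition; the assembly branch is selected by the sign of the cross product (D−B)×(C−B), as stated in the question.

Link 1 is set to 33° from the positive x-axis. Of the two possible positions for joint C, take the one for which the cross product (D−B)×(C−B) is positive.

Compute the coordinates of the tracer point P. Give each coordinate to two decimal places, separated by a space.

A=(0,0), D=(6.00,0)
B = A + 4.00·(cos33°, sin33°) = (3.3547, 2.1786)
|BD| = 3.4269
circle(B,9.00) ∩ circle(D,6.00): a=8.2791, h=3.5293
  candidates: C₊=(11.9892,-0.3602) cross=12.095; C₋=(7.5018,-5.8090) cross=-12.095
  branch + wants cross > 0 → take C=(11.9892,-0.3602) (cross=12.095)
ex = (C−B)/|BC| = (0.9594,-0.2821); ey = (0.2821,0.9594)
P = B + -1.71·ex + -1.32·ey = (1.3418,1.3945)

1.34 1.39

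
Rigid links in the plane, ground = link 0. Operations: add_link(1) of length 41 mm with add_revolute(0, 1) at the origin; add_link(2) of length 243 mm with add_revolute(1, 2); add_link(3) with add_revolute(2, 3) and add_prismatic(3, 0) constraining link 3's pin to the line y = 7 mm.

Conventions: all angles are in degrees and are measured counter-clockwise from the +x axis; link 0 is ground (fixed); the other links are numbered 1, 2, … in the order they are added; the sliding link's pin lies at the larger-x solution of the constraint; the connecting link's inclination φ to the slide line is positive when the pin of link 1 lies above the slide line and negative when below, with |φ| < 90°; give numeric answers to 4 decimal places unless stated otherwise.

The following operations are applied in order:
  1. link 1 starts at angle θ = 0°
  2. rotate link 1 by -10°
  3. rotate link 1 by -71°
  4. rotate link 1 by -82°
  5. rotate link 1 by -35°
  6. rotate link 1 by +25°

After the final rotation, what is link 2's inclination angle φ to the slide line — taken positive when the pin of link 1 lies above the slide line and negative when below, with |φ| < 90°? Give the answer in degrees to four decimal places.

geometry: r = 41 mm, L = 243 mm, e = 7 mm; θ starts at 0°
rotate link 1 by -10°: θ ← 0° -10° = -10°
rotate link 1 by -71°: θ ← -10° -71° = -81°
rotate link 1 by -82°: θ ← -81° -82° = -163°
rotate link 1 by -35°: θ ← -163° -35° = -198°
rotate link 1 by +25°: θ ← -198° +25° = -173°
h = r sin θ − e = -4.996643 − 7 = -11.996643
sin φ = h / L = -11.996643 / 243 = -0.04936890
φ = arcsin(-0.04936890) = -2.829780°

-2.8298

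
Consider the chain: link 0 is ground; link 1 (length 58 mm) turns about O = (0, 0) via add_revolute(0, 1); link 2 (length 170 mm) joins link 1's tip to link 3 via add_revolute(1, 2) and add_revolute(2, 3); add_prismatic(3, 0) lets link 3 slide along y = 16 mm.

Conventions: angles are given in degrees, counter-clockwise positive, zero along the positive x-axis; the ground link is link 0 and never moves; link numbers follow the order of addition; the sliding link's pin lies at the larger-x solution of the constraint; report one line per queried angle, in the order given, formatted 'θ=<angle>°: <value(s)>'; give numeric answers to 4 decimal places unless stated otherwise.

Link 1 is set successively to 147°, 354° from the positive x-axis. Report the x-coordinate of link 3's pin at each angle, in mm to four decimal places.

geometry: r = 58 mm, L = 170 mm, e = 16 mm
θ=147°: crank pin P = (r cos θ, r sin θ) = (-48.642893, 31.589064)
θ=147°: h = r sin θ − e = 31.589064 − 16 = 15.589064
θ=147°: x = r cos θ + √(L² − h²) = -48.642893 + 169.283730 = 120.640837
θ=354°: crank pin P = (r cos θ, r sin θ) = (57.682270, -6.062651)
θ=354°: h = r sin θ − e = -6.062651 − 16 = -22.062651
θ=354°: x = r cos θ + √(L² − h²) = 57.682270 + 168.562272 = 226.244542

θ=147°: 120.6408
θ=354°: 226.2445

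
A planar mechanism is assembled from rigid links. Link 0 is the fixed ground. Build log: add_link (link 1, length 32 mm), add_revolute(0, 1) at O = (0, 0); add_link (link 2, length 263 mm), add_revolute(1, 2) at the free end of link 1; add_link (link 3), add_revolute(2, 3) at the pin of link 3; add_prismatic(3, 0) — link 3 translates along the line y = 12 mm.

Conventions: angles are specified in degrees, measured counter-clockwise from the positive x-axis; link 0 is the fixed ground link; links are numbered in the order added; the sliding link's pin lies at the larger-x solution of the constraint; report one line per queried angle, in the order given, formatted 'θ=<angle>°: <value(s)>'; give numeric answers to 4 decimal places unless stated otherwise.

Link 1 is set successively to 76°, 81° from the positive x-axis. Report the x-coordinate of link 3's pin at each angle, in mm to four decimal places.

geometry: r = 32 mm, L = 263 mm, e = 12 mm
θ=76°: crank pin P = (r cos θ, r sin θ) = (7.741501, 31.049463)
θ=76°: h = r sin θ − e = 31.049463 − 12 = 19.049463
θ=76°: x = r cos θ + √(L² − h²) = 7.741501 + 262.309203 = 270.050704
θ=81°: crank pin P = (r cos θ, r sin θ) = (5.005903, 31.606027)
θ=81°: h = r sin θ − e = 31.606027 − 12 = 19.606027
θ=81°: x = r cos θ + √(L² − h²) = 5.005903 + 262.268190 = 267.274093

θ=76°: 270.0507
θ=81°: 267.2741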